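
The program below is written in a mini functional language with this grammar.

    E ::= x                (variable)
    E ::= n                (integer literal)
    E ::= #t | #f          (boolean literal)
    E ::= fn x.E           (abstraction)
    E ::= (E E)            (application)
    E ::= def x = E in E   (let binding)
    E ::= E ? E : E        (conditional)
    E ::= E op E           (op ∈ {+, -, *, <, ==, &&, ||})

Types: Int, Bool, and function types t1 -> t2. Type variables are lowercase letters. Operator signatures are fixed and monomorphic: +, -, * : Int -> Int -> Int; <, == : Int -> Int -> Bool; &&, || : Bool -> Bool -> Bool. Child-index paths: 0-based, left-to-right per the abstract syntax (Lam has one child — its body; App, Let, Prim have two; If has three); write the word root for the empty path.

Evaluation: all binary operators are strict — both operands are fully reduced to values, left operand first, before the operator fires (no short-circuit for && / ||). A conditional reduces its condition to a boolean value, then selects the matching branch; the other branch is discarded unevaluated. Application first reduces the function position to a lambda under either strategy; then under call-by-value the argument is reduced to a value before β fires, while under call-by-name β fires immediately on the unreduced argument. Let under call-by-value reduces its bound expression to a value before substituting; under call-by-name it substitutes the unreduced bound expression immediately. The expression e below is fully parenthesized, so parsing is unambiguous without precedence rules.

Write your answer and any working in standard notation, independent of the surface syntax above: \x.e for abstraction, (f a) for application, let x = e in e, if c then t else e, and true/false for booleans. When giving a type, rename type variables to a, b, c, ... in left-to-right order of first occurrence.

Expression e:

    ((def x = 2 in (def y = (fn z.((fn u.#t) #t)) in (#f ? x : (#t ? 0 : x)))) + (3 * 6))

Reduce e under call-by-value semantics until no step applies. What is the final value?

Derivation:
step 0: ((let x = 2 in (let y = (\z.((\u.true) true)) in (if false then x else (if true then 0 else x)))) + (3 * 6))
step 1: [let@0] ((let y = (\z.((\u.true) true)) in (if false then 2 else (if true then 0 else 2))) + (3 * 6))
step 2: [let@0] ((if false then 2 else (if true then 0 else 2)) + (3 * 6))
step 3: [if@0] ((if true then 0 else 2) + (3 * 6))
step 4: [if@0] (0 + (3 * 6))
step 5: [delta@1] (0 + 18)
step 6: [delta@root] 18

Answer: 18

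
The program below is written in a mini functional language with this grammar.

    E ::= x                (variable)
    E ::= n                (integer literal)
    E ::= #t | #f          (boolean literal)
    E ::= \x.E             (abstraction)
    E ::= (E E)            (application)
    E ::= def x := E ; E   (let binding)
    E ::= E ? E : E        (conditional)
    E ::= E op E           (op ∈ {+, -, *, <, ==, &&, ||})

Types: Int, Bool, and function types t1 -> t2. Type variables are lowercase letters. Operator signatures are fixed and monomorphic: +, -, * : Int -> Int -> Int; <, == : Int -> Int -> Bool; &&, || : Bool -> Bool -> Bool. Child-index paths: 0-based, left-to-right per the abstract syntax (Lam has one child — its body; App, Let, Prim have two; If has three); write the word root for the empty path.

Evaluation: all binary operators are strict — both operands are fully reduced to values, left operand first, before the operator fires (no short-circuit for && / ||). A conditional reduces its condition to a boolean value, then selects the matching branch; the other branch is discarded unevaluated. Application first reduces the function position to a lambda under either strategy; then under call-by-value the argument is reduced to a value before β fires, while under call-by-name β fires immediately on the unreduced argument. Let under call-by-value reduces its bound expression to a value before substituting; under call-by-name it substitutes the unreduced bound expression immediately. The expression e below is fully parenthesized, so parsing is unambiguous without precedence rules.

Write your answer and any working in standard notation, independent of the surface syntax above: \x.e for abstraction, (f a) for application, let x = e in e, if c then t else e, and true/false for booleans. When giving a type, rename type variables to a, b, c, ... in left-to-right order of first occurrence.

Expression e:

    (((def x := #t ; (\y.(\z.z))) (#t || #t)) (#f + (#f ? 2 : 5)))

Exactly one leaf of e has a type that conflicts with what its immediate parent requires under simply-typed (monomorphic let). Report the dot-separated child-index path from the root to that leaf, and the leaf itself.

Trace:
let x : Bool
z : b
\z._ : b -> b
\y._ : a -> b -> b
  unify Bool ~ Bool
  unify Bool ~ Bool
  unify a -> b -> b ~ Bool -> c
  unify a ~ Bool
  unify b -> b ~ c
_ _ : b -> b
  unify Bool ~ Int
  FAIL: mismatch Bool ~ Int

Answer: 1.0 : false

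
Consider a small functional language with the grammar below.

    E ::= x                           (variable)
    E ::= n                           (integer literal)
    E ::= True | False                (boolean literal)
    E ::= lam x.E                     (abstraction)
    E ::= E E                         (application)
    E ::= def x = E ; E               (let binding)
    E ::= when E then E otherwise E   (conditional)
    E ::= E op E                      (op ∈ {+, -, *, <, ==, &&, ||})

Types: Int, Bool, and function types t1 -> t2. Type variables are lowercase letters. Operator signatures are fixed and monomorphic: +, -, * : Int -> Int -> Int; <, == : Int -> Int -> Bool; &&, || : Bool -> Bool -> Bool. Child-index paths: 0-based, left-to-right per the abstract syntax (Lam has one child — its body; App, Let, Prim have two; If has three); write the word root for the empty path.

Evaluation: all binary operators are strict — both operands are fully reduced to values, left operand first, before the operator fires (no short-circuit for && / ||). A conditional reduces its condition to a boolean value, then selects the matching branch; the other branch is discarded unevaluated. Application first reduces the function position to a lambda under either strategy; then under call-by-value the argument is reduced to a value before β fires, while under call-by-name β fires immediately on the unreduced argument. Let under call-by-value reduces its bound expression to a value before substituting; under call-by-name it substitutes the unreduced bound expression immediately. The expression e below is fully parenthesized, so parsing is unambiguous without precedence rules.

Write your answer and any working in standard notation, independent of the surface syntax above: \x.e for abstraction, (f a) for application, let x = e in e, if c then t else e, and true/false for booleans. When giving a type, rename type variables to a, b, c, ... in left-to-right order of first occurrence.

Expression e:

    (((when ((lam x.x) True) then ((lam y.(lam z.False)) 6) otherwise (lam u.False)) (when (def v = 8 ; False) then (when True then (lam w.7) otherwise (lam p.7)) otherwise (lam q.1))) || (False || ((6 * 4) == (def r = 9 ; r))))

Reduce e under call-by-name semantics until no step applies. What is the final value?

Answer: false

Trace:
step 0: (((if ((\x.x) true) then ((\y.(\z.false)) 6) else (\u.false)) (if (let v = 8 in false) then (if true then (\w.7) else (\p.7)) else (\q.1))) || (false || ((6 * 4) == (let r = 9 in r))))
step 1: [beta@0.0.0] (((if true then ((\y.(\z.false)) 6) else (\u.false)) (if (let v = 8 in false) then (if true then (\w.7) else (\p.7)) else (\q.1))) || (false || ((6 * 4) == (let r = 9 in r))))
step 2: [if@0.0] ((((\y.(\z.false)) 6) (if (let v = 8 in false) then (if true then (\w.7) else (\p.7)) else (\q.1))) || (false || ((6 * 4) == (let r = 9 in r))))
step 3: [beta@0.0] (((\z.false) (if (let v = 8 in false) then (if true then (\w.7) else (\p.7)) else (\q.1))) || (false || ((6 * 4) == (let r = 9 in r))))
step 4: [beta@0] (false || (false || ((6 * 4) == (let r = 9 in r))))
step 5: [delta@1.1.0] (false || (false || (24 == (let r = 9 in r))))
step 6: [let@1.1.1] (false || (false || (24 == 9)))
step 7: [delta@1.1] (false || (false || false))
step 8: [delta@1] (false || false)
step 9: [delta@root] false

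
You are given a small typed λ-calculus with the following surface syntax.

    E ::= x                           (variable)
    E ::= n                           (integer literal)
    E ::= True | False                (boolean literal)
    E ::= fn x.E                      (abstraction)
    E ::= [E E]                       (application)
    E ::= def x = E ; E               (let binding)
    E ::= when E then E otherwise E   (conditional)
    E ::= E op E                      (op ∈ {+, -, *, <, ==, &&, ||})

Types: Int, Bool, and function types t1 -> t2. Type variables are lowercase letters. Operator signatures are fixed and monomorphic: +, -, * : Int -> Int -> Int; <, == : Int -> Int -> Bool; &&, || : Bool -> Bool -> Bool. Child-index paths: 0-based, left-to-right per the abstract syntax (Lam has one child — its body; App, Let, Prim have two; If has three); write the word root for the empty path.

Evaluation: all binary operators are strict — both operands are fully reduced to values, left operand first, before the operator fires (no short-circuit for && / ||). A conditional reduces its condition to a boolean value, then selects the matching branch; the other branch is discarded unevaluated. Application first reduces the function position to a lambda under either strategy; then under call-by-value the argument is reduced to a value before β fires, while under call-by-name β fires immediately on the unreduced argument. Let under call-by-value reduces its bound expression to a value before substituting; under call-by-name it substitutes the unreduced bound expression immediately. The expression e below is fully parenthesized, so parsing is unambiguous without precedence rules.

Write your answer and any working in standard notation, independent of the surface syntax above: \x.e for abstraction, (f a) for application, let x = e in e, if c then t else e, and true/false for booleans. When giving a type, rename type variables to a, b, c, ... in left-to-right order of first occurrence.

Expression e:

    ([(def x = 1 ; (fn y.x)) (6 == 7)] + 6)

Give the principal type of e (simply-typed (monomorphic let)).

Answer: Int

Trace:
let x : Int
x : Int
\y._ : a -> Int
  unify Int ~ Int
  unify Int ~ Int
  unify a -> Int ~ Bool -> b
  unify a ~ Bool
  unify Int ~ b
_ _ : Int
  unify Int ~ Int
  unify Int ~ Int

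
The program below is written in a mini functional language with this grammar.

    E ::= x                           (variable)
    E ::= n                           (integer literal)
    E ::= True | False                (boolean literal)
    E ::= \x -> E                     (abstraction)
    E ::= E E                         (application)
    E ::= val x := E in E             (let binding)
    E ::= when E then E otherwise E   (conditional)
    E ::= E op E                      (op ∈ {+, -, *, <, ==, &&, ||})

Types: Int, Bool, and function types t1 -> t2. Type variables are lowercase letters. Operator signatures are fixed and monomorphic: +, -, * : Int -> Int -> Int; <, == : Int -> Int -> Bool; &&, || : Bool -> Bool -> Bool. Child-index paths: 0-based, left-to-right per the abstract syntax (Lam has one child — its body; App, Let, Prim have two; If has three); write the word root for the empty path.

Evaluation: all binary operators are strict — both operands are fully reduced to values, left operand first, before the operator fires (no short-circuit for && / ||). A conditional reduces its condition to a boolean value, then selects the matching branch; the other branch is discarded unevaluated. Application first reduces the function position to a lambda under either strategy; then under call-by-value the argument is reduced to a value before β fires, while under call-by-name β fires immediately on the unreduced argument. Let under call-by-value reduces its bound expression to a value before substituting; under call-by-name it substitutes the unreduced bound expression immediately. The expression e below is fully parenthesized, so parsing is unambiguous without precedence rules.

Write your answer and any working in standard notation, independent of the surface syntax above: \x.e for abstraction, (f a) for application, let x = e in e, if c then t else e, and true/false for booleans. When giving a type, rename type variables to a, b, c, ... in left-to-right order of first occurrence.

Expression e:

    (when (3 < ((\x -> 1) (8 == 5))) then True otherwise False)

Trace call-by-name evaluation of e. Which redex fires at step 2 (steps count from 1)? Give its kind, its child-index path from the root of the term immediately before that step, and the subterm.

Answer: delta at 0 : (3 < 1)

Derivation:
step 0: (if (3 < ((\x.1) (8 == 5))) then true else false)
step 1: [beta@0.1] (if (3 < 1) then true else false)
step 2: [delta@0] (if false then true else false)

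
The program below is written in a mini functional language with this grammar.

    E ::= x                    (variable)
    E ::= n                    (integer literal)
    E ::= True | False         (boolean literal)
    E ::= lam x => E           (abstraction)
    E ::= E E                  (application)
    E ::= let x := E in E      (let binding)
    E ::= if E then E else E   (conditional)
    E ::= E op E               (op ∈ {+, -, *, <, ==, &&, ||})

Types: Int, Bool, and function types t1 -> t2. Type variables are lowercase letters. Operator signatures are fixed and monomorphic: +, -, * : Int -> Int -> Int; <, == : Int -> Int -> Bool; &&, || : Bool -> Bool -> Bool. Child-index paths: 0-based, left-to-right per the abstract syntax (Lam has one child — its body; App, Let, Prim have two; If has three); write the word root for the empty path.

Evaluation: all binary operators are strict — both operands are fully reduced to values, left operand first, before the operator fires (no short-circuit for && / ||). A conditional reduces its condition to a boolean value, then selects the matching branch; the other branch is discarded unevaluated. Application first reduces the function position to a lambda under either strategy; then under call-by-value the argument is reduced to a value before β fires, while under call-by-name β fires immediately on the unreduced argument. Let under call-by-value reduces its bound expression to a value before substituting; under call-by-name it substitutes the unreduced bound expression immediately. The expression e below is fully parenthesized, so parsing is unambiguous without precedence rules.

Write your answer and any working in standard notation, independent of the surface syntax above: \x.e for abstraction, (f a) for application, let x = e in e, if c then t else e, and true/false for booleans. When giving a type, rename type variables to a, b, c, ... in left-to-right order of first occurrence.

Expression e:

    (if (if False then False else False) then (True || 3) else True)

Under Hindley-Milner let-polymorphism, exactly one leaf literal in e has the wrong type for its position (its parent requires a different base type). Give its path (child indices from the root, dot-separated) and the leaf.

Answer: 1.1 : 3

Derivation:
  unify Bool ~ Bool
  unify Bool ~ Bool
  unify Bool ~ Bool
  unify Bool ~ Bool
  unify Int ~ Bool
  FAIL: mismatch Int ~ Bool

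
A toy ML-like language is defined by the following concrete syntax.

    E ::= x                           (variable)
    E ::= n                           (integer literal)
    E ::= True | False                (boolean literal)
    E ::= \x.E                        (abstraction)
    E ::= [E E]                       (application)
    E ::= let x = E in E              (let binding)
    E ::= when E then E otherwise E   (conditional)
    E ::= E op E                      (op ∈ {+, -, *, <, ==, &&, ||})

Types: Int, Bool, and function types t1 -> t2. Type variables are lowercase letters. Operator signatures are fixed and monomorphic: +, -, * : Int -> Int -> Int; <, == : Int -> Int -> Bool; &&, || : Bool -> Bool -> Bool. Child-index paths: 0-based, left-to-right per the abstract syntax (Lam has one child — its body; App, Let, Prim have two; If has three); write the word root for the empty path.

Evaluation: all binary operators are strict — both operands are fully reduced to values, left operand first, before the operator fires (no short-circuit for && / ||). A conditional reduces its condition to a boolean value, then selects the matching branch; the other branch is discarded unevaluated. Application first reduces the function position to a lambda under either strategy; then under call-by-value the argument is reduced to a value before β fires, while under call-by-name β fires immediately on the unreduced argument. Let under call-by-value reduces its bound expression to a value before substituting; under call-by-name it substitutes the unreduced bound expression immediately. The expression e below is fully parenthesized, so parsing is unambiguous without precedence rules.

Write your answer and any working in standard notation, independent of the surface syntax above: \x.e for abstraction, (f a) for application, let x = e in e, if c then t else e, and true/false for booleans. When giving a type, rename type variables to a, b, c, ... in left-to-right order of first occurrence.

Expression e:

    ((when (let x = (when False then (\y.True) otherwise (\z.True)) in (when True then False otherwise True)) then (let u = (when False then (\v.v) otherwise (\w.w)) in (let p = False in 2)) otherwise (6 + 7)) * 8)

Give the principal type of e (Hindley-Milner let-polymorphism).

Answer: Int

Working:
  unify Bool ~ Bool
\y._ : a -> Bool
\z._ : b -> Bool
  unify a -> Bool ~ b -> Bool
  unify a ~ b
  unify Bool ~ Bool
let x : forall. b -> Bool
  unify Bool ~ Bool
  unify Bool ~ Bool
  unify Bool ~ Bool
  unify Bool ~ Bool
v : c
\v._ : c -> c
w : d
\w._ : d -> d
  unify c -> c ~ d -> d
  unify c ~ d
  unify d ~ d
let u : forall. d -> d
let p : Bool
  unify Int ~ Int
  unify Int ~ Int
  unify Int ~ Int
  unify Int ~ Int
  unify Int ~ Int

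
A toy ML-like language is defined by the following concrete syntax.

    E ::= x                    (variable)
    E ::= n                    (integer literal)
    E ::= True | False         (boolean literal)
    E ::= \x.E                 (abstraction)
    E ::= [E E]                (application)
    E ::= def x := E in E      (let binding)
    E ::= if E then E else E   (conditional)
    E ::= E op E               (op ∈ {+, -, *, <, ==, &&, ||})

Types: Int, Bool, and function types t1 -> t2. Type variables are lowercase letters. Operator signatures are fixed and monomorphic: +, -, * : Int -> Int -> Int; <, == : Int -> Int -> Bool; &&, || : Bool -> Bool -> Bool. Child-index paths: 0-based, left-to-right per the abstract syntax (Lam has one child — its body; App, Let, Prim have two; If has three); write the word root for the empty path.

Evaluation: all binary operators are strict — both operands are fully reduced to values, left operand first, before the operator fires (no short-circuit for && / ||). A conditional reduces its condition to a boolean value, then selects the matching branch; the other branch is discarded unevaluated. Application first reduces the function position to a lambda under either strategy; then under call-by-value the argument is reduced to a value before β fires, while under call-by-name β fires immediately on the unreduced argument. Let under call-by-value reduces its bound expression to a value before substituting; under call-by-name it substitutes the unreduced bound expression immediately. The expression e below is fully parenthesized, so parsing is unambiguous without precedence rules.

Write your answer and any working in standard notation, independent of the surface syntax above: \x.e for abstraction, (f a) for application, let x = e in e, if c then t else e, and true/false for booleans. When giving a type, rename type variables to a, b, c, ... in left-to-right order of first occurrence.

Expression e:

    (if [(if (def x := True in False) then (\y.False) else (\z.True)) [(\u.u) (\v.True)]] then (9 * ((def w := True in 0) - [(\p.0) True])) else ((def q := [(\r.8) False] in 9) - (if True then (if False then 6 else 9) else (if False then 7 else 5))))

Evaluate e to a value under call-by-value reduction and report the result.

Answer: 0

Derivation:
step 0: (if ((if (let x = true in false) then (\y.false) else (\z.true)) ((\u.u) (\v.true))) then (9 * ((let w = true in 0) - ((\p.0) true))) else ((let q = ((\r.8) false) in 9) - (if true then (if false then 6 else 9) else (if false then 7 else 5))))
step 1: [let@0.0.0] (if ((if false then (\y.false) else (\z.true)) ((\u.u) (\v.true))) then (9 * ((let w = true in 0) - ((\p.0) true))) else ((let q = ((\r.8) false) in 9) - (if true then (if false then 6 else 9) else (if false then 7 else 5))))
step 2: [if@0.0] (if ((\z.true) ((\u.u) (\v.true))) then (9 * ((let w = true in 0) - ((\p.0) true))) else ((let q = ((\r.8) false) in 9) - (if true then (if false then 6 else 9) else (if false then 7 else 5))))
step 3: [beta@0.1] (if ((\z.true) (\v.true)) then (9 * ((let w = true in 0) - ((\p.0) true))) else ((let q = ((\r.8) false) in 9) - (if true then (if false then 6 else 9) else (if false then 7 else 5))))
step 4: [beta@0] (if true then (9 * ((let w = true in 0) - ((\p.0) true))) else ((let q = ((\r.8) false) in 9) - (if true then (if false then 6 else 9) else (if false then 7 else 5))))
step 5: [if@root] (9 * ((let w = true in 0) - ((\p.0) true)))
step 6: [let@1.0] (9 * (0 - ((\p.0) true)))
step 7: [beta@1.1] (9 * (0 - 0))
step 8: [delta@1] (9 * 0)
step 9: [delta@root] 0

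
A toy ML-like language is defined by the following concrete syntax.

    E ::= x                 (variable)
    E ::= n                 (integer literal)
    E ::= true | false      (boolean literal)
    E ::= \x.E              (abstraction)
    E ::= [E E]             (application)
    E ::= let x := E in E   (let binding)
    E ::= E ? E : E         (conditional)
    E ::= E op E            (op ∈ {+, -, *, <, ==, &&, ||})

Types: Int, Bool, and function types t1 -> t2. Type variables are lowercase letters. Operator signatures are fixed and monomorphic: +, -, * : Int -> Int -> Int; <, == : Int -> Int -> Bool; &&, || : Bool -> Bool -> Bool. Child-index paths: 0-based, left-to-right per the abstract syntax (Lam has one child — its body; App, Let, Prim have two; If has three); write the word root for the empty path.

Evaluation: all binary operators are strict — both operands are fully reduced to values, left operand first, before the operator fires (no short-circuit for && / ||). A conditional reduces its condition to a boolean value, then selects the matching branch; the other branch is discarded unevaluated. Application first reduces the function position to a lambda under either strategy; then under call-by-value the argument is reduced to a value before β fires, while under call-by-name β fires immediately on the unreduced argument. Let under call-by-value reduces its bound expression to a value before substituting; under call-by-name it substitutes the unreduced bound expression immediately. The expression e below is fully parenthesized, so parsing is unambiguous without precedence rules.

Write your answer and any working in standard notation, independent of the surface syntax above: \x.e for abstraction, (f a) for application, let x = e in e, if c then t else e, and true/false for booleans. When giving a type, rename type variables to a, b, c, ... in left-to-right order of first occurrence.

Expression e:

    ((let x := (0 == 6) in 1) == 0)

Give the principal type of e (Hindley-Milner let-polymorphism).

Answer: Bool

Working:
  unify Int ~ Int
  unify Int ~ Int
let x : Bool
  unify Int ~ Int
  unify Int ~ Int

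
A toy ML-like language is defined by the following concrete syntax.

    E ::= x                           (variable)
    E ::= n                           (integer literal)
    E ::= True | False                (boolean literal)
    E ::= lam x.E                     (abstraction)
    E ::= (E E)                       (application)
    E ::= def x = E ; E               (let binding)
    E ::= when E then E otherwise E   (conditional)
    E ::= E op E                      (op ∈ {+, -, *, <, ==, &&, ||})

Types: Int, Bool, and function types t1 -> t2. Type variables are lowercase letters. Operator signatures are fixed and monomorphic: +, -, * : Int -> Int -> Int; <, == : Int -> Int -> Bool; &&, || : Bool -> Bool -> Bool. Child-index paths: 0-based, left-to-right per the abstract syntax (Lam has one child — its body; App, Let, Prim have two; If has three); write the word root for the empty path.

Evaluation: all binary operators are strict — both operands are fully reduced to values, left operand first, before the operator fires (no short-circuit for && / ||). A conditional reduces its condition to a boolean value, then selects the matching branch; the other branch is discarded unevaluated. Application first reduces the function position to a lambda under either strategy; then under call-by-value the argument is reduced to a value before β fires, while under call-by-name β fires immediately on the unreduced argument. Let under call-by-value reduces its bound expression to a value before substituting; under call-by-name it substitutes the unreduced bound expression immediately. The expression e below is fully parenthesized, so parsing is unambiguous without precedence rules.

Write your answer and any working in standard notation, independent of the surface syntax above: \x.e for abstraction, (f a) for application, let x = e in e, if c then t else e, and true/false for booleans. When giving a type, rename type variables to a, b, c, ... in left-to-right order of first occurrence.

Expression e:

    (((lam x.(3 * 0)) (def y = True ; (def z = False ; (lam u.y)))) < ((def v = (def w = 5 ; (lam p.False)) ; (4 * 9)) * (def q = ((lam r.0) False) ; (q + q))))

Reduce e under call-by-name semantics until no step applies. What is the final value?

Derivation:
step 0: (((\x.(3 * 0)) (let y = true in (let z = false in (\u.y)))) < ((let v = (let w = 5 in (\p.false)) in (4 * 9)) * (let q = ((\r.0) false) in (q + q))))
step 1: [beta@0] ((3 * 0) < ((let v = (let w = 5 in (\p.false)) in (4 * 9)) * (let q = ((\r.0) false) in (q + q))))
step 2: [delta@0] (0 < ((let v = (let w = 5 in (\p.false)) in (4 * 9)) * (let q = ((\r.0) false) in (q + q))))
step 3: [let@1.0] (0 < ((4 * 9) * (let q = ((\r.0) false) in (q + q))))
step 4: [delta@1.0] (0 < (36 * (let q = ((\r.0) false) in (q + q))))
step 5: [let@1.1] (0 < (36 * (((\r.0) false) + ((\r.0) false))))
step 6: [beta@1.1.0] (0 < (36 * (0 + ((\r.0) false))))
step 7: [beta@1.1.1] (0 < (36 * (0 + 0)))
step 8: [delta@1.1] (0 < (36 * 0))
step 9: [delta@1] (0 < 0)
step 10: [delta@root] false

Answer: false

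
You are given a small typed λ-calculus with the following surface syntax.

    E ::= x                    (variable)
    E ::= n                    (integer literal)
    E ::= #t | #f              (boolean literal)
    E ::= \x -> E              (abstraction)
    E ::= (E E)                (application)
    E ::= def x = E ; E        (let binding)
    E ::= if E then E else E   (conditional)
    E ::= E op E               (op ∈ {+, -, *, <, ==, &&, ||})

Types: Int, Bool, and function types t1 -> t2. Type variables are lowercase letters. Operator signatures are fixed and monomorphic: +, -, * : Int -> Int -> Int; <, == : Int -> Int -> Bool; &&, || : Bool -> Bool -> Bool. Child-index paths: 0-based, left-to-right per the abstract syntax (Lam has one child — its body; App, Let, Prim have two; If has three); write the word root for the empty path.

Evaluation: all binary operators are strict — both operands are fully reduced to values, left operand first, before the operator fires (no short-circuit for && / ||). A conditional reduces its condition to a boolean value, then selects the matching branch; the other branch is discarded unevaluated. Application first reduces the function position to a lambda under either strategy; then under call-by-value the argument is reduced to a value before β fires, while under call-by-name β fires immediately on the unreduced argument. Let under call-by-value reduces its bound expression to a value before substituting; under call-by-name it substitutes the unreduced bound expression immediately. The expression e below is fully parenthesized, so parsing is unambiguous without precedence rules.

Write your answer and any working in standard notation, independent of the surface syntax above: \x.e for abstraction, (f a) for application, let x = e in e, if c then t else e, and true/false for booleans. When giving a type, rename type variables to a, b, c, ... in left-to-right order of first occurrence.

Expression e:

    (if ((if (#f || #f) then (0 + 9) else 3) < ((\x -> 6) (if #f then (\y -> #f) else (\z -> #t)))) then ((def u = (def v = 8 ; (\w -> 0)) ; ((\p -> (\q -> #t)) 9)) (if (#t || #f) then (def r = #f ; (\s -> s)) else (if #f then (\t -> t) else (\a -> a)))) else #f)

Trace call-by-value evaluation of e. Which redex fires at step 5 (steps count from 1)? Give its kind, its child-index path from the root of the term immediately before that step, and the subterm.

Trace:
step 0: (if ((if (false || false) then (0 + 9) else 3) < ((\x.6) (if false then (\y.false) else (\z.true)))) then ((let u = (let v = 8 in (\w.0)) in ((\p.(\q.true)) 9)) (if (true || false) then (let r = false in (\s.s)) else (if false then (\t.t) else (\a.a)))) else false)
step 1: [delta@0.0.0] (if ((if false then (0 + 9) else 3) < ((\x.6) (if false then (\y.false) else (\z.true)))) then ((let u = (let v = 8 in (\w.0)) in ((\p.(\q.true)) 9)) (if (true || false) then (let r = false in (\s.s)) else (if false then (\t.t) else (\a.a)))) else false)
step 2: [if@0.0] (if (3 < ((\x.6) (if false then (\y.false) else (\z.true)))) then ((let u = (let v = 8 in (\w.0)) in ((\p.(\q.true)) 9)) (if (true || false) then (let r = false in (\s.s)) else (if false then (\t.t) else (\a.a)))) else false)
step 3: [if@0.1.1] (if (3 < ((\x.6) (\z.true))) then ((let u = (let v = 8 in (\w.0)) in ((\p.(\q.true)) 9)) (if (true || false) then (let r = false in (\s.s)) else (if false then (\t.t) else (\a.a)))) else false)
step 4: [beta@0.1] (if (3 < 6) then ((let u = (let v = 8 in (\w.0)) in ((\p.(\q.true)) 9)) (if (true || false) then (let r = false in (\s.s)) else (if false then (\t.t) else (\a.a)))) else false)
step 5: [delta@0] (if true then ((let u = (let v = 8 in (\w.0)) in ((\p.(\q.true)) 9)) (if (true || false) then (let r = false in (\s.s)) else (if false then (\t.t) else (\a.a)))) else false)

Answer: delta at 0 : (3 < 6)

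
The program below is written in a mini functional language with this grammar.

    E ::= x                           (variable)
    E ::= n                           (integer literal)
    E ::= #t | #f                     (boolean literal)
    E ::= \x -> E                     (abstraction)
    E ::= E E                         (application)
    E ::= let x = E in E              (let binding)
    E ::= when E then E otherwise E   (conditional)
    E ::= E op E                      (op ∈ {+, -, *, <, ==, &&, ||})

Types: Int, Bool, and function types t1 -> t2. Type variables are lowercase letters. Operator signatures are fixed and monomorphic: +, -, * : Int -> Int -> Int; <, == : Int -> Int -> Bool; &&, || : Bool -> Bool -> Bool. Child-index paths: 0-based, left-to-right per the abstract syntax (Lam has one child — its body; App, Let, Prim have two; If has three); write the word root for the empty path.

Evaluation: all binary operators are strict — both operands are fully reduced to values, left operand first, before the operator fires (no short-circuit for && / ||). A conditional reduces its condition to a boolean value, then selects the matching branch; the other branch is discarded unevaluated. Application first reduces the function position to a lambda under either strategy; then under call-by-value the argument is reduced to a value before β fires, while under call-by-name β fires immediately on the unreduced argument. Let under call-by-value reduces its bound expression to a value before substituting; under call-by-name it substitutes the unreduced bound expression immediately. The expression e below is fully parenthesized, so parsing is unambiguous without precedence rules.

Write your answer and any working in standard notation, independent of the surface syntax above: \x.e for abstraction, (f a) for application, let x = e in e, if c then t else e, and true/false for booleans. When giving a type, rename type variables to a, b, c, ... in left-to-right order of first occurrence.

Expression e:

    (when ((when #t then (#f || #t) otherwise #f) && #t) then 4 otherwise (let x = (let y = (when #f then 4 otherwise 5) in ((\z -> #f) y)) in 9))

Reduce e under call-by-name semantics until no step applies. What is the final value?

Answer: 4

Working:
step 0: (if ((if true then (false || true) else false) && true) then 4 else (let x = (let y = (if false then 4 else 5) in ((\z.false) y)) in 9))
step 1: [if@0.0] (if ((false || true) && true) then 4 else (let x = (let y = (if false then 4 else 5) in ((\z.false) y)) in 9))
step 2: [delta@0.0] (if (true && true) then 4 else (let x = (let y = (if false then 4 else 5) in ((\z.false) y)) in 9))
step 3: [delta@0] (if true then 4 else (let x = (let y = (if false then 4 else 5) in ((\z.false) y)) in 9))
step 4: [if@root] 4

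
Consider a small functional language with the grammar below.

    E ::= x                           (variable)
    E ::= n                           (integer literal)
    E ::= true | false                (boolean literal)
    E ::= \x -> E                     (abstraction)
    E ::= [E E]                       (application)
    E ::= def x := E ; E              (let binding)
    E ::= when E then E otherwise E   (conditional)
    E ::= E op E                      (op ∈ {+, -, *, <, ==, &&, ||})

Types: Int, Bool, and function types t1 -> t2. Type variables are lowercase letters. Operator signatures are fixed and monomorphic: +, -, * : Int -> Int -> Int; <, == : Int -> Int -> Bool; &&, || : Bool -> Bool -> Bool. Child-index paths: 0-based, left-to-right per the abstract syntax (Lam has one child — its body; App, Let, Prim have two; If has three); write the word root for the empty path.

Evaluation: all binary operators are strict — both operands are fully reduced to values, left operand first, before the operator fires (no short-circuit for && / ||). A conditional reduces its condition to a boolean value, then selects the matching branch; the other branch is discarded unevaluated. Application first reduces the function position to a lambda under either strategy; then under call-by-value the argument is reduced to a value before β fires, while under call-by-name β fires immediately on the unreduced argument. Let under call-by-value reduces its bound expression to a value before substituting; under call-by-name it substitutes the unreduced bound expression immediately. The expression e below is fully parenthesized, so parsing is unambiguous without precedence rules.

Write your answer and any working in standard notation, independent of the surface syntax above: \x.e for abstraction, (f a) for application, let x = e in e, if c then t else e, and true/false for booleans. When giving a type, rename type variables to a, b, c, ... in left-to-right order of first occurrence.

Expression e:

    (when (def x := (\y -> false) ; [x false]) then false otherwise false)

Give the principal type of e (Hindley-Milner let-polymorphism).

Derivation:
\y._ : a -> Bool
let x : forall. a -> Bool
x : b -> Bool
  unify b -> Bool ~ Bool -> c
  unify b ~ Bool
  unify Bool ~ c
_ _ : Bool
  unify Bool ~ Bool
  unify Bool ~ Bool

Answer: Bool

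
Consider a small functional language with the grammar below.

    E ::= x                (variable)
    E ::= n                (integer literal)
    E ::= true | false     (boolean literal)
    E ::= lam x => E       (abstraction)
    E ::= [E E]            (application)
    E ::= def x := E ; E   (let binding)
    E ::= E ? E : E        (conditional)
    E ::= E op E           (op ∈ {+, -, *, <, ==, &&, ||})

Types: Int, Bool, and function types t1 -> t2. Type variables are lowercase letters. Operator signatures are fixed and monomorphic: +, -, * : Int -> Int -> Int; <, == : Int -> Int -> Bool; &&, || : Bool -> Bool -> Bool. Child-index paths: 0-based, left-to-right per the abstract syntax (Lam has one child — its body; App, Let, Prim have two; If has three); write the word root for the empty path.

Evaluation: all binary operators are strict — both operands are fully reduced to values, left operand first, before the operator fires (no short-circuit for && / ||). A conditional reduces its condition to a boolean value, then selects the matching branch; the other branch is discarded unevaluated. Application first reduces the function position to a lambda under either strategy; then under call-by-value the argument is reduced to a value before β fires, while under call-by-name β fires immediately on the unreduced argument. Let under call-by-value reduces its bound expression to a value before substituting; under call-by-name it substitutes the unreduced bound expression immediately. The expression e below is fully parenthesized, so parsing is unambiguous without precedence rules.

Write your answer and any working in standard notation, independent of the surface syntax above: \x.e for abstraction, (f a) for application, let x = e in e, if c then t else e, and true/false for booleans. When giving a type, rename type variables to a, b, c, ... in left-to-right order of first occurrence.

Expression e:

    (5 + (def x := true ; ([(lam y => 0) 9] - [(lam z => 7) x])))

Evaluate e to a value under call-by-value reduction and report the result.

Answer: -2

Trace:
step 0: (5 + (let x = true in (((\y.0) 9) - ((\z.7) x))))
step 1: [let@1] (5 + (((\y.0) 9) - ((\z.7) true)))
step 2: [beta@1.0] (5 + (0 - ((\z.7) true)))
step 3: [beta@1.1] (5 + (0 - 7))
step 4: [delta@1] (5 + -7)
step 5: [delta@root] -2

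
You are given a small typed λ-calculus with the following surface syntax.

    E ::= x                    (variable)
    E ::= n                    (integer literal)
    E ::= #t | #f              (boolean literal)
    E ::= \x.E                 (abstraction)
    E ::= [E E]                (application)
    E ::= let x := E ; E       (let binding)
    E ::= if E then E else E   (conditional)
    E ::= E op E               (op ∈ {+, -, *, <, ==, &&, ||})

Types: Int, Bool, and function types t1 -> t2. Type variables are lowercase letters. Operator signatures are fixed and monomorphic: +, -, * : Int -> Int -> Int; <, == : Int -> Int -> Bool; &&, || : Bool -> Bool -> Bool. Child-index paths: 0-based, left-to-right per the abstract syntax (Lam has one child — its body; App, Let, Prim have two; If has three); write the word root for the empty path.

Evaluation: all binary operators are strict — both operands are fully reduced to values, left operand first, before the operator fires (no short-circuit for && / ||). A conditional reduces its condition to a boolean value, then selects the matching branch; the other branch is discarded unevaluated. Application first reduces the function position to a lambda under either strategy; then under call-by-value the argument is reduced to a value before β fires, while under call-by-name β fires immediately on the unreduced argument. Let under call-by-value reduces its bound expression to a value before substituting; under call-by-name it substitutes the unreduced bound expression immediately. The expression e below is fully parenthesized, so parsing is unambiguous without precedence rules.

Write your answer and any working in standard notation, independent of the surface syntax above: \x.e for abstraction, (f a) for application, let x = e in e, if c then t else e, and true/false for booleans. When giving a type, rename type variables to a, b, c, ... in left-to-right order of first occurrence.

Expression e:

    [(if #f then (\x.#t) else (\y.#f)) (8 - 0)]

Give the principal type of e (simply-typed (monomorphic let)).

Answer: Bool

Working:
  unify Bool ~ Bool
\x._ : a -> Bool
\y._ : b -> Bool
  unify a -> Bool ~ b -> Bool
  unify a ~ b
  unify Bool ~ Bool
  unify Int ~ Int
  unify Int ~ Int
  unify b -> Bool ~ Int -> c
  unify b ~ Int
  unify Bool ~ c
_ _ : Bool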